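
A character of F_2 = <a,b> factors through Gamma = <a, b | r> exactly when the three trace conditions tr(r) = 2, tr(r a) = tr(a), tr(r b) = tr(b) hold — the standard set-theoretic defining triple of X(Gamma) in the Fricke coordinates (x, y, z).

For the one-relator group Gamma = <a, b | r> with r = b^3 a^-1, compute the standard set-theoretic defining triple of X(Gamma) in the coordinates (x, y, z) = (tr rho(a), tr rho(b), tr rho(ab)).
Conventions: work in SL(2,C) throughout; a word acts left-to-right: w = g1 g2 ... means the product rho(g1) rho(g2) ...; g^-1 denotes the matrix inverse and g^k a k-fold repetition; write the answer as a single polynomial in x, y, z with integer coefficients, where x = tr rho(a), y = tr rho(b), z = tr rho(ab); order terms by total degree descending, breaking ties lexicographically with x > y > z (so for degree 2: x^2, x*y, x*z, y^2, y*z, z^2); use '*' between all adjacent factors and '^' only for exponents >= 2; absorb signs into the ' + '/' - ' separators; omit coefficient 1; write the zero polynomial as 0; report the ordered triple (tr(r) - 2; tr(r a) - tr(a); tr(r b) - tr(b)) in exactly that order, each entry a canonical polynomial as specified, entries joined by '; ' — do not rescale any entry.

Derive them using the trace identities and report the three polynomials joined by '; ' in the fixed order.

x*y^3 - y^2*z - 2*x*y + z - 2; y^3 - x - 3*y; x*y^4 - y^3*z - 3*x*y^2 + 2*y*z + x - y

and tr(b^2) = tr(b) * tr(b) - tr(1) = y^2 - 2
and tr(b^3) = tr(b) * tr(b^2) - tr(b) = y^3 - 3*y
next, tr(b a b) = tr(b) * tr(a b) - tr(a) = y*z - x
tr(b^3 a) = tr(b) * tr(b a b) - tr(b a) = y^2*z - x*y - z
and tr(b^3 a^-1) = tr(b^3) * tr(a) - tr(b^3 a) = x*y^3 - y^2*z - 2*x*y + z
tr(b^4) = tr(b) * tr(b^3) - tr(b^2) = y^4 - 4*y^2 + 2
and tr(b^4 a) = tr(b) * tr(b a b^2) - tr(b a b) = y^3*z - x*y^2 - 2*y*z + x
tr(b^3 a^-1 b) = tr(b^4) * tr(a) - tr(b^4 a) = x*y^4 - y^3*z - 3*x*y^2 + 2*y*z + x
assemble the triple (tr(r) - 2; tr(r a) - x; tr(r b) - y)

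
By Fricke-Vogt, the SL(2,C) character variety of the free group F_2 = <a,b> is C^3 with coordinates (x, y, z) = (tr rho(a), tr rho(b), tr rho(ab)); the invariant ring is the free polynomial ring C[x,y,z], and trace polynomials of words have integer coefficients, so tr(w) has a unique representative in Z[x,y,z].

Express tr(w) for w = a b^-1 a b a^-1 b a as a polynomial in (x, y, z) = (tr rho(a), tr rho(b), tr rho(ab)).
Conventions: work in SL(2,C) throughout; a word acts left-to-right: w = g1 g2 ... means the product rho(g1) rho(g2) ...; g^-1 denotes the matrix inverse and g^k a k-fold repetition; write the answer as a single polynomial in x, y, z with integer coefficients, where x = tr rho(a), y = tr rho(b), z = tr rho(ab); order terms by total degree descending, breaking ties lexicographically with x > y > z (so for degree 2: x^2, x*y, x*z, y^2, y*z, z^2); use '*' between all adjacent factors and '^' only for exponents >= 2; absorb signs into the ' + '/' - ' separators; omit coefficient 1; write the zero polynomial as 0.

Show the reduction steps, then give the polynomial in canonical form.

x^3*y^2*z - x^4*y - x^2*y^3 - 2*x^2*y*z^2 + x^3*z + x*y^2*z + x*z^3 + 4*x^2*y - 3*x*z - y

tr(a b a) = tr(a) tr(b a) - tr(b)   [square of a] = x*z - y
tr(a^3 b) = tr(a) tr(a b a) - tr(a b)   [square of a] = x^2*z - x*y - z
and tr(a^2) = tr(a) tr(a) - tr(1)   [square of a] = x^2 - 2
next, tr(a^3) = tr(a) tr(a^2) - tr(a)   [square of a] = x^3 - 3*x
tr(a b^2 a^2) = tr(b) tr(a^3 b) - tr(a^3)   [square of b] = x^2*y*z - x^3 - x*y^2 - y*z + 3*x
tr(b a b a) = tr(a b) tr(a b) - tr(1)   [split at a repeated a] = z^2 - 2
and tr(b a b) = tr(b) tr(a b) - tr(a)   [square of b] = y*z - x
tr(a^2 b a b) = tr(a) tr(b a b a) - tr(b a b)   [square of a] = x*z^2 - y*z - x
tr(a b^2 a^2 b) = tr(b) tr(a^2 b a b) - tr(a^2 b a)   [square of b] = x*y*z^2 - x^2*z - y^2*z + z
tr(b a^2 b^-1 a b) = tr(a b^2 a^2) tr(b) - tr(a b^2 a^2 b)   [inverse elimination on b] = x^2*y^2*z - x^3*y - x*y^3 - x*y*z^2 + x^2*z + 3*x*y - z
tr(a b a b a^2) = tr(a) tr(b a b a^2) - tr(b a b a)   [square of a] = x^2*z^2 - x*y*z - x^2 - z^2 + 2
next, tr(b a b a b a) = tr(a b a b) tr(a b) - tr(b a)   [split at a repeated a] = z^3 - 3*z
tr(b a b a b) = tr(b) tr(a b a b) - tr(a b a)   [square of b] = y*z^2 - x*z - y
tr(a b a b a^2 b) = tr(a) tr(b a b a b a) - tr(b a b a b)   [square of a] = x*z^3 - y*z^2 - 2*x*z + y
next, tr(b a^2 b^-1 a b a) = tr(a b a b a^2) tr(b) - tr(a b a b a^2 b)   [inverse elimination on b] = x^2*y*z^2 - x*y^2*z - x*z^3 - x^2*y + 2*x*z + y
tr(a b^-1 a b a^-1 b a) = tr(b a^2 b^-1 a b) tr(a) - tr(b a^2 b^-1 a b a)   [inverse elimination on a] = x^3*y^2*z - x^4*y - x^2*y^3 - 2*x^2*y*z^2 + x^3*z + x*y^2*z + x*z^3 + 4*x^2*y - 3*x*z - y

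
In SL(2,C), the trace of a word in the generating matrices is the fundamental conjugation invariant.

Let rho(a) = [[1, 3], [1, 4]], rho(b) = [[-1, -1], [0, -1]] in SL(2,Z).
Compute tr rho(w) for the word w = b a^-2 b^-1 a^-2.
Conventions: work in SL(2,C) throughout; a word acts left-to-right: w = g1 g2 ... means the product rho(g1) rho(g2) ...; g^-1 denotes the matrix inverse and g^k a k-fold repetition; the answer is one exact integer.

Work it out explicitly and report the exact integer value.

502

rho(b) = [[-1, -1], [0, -1]]
... * rho(a^-1) = [[4, -3], [-1, 1]]  ->  [[-3, 2], [1, -1]]
... * rho(a^-1) = [[4, -3], [-1, 1]]  ->  [[-14, 11], [5, -4]]
... * rho(b^-1) = [[-1, 1], [0, -1]]  ->  [[14, -25], [-5, 9]]
... * rho(a^-1) = [[4, -3], [-1, 1]]  ->  [[81, -67], [-29, 24]]
... * rho(a^-1) = [[4, -3], [-1, 1]]  ->  [[391, -310], [-140, 111]]
tr = 391 + 111 = 502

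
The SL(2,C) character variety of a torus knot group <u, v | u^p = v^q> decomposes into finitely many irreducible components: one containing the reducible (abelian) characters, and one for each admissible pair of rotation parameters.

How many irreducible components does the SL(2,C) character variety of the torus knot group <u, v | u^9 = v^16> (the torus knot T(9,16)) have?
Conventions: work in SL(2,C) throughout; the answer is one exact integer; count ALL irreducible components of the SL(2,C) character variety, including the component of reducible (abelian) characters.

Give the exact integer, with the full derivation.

61

Gamma = < u, v | u^9 = v^16 > (torus knot T(9,16)); the central element u^9 = v^16 acts as +I or -I in any irreducible SL(2,C) representation.
On an irreducible component, tr(u) is locked at 2*cos(pi*alpha/9) for some alpha in 1..8, and tr(v) at 2*cos(pi*beta/16) for some beta in 1..15.
The two central values (-1)^alpha I and (-1)^beta I must be the same matrix, so alpha and beta share a parity.
Enumerate parity-matched pairs: 4*8 odd-odd plus 4*7 even-even gives 60.
components with irreducible characters: 60; plus the single component of reducible (abelian) characters: total 61.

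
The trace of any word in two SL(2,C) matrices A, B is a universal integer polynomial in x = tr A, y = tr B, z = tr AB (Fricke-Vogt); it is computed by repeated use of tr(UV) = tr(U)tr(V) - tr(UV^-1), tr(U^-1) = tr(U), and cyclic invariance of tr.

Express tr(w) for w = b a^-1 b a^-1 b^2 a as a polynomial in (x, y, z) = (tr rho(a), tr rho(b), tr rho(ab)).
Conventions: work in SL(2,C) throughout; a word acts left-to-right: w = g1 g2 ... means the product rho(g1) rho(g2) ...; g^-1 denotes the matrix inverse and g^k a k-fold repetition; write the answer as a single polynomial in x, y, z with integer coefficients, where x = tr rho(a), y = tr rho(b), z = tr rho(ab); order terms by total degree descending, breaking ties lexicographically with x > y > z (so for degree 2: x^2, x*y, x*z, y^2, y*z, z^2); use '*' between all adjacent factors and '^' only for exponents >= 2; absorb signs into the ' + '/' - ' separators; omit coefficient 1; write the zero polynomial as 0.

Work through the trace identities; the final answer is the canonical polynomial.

and tr(a b^2) = tr(b)*tr(a b) - tr(a)   [square of b] = y*z - x
tr(b^2 a b) = tr(b)*tr(a b^2) - tr(a b)   [square of b] = y^2*z - x*y - z
tr(b^3 a b) = tr(b)*tr(b^2 a b) - tr(b^2 a)   [square of b] = y^3*z - x*y^2 - 2*y*z + x
and tr(a b a b) = tr(b a)*tr(b a) - tr(1)   [split at a repeated b] = z^2 - 2
tr(a b a) = tr(a)*tr(b a) - tr(b)   [square of a] = x*z - y
and tr(b a b a b) = tr(b)*tr(a b a b) - tr(a b a)   [square of b] = y*z^2 - x*z - y
and tr(b^3 a b a) = tr(b)*tr(b a b a b) - tr(b a b a)   [square of b] = y^2*z^2 - x*y*z - y^2 - z^2 + 2
tr(b^2 a b a^-1 b) = tr(b^3 a b)*tr(a) - tr(b^3 a b a)   [inverse elimination on a] = x*y^3*z - x^2*y^2 - y^2*z^2 - x*y*z + x^2 + y^2 + z^2 - 2
and tr(a^2) = tr(a)*tr(a) - tr(1)   [square of a] = x^2 - 2
and tr(a b^2 a) = tr(b)*tr(a^2 b) - tr(a^2)   [square of b] = x*y*z - x^2 - y^2 + 2
tr(b a b^2 a b) = tr(b)*tr(a b^2 a b) - tr(a b^2 a)   [square of b] = y^2*z^2 - 2*x*y*z + x^2 - 2
next, tr(a b a b a b) = tr(b a b a)*tr(b a) - tr(a b)   [split at a repeated b] = z^3 - 3*z
and tr(a b a b a) = tr(a)*tr(b a b a) - tr(b a b)   [square of a] = x*z^2 - y*z - x
tr(b a b^2 a b a) = tr(b)*tr(a b a b a b) - tr(a b a b a)   [square of b] = y*z^3 - x*z^2 - 2*y*z + x
next, tr(b^2 a b a^-1 b a) = tr(b a b^2 a b)*tr(a) - tr(b a b^2 a b a)   [inverse elimination on a] = x*y^2*z^2 - 2*x^2*y*z - y*z^3 + x^3 + x*z^2 + 2*y*z - 3*x
and tr(b a^-1 b a^-1 b^2 a) = tr(b^2 a b a^-1 b)*tr(a) - tr(b^2 a b a^-1 b a)   [inverse elimination on a] = x^2*y^3*z - x^3*y^2 - 2*x*y^2*z^2 + x^2*y*z + y*z^3 + x*y^2 - 2*y*z + x

x^2*y^3*z - x^3*y^2 - 2*x*y^2*z^2 + x^2*y*z + y*z^3 + x*y^2 - 2*y*z + x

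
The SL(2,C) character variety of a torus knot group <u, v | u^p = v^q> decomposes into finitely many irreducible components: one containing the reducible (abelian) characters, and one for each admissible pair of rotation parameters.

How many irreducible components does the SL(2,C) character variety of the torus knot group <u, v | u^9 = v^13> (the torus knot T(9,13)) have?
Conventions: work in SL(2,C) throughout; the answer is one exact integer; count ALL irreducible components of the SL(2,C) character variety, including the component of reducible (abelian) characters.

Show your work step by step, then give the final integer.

For T(9,13): irreducibility forces the central element u^9 = v^13 to one of +I, -I.
On an irreducible component, tr(u) is locked at 2*cos(pi*alpha/9) for some alpha in 1..8, and tr(v) at 2*cos(pi*beta/13) for some beta in 1..12.
u^9 = (-1)^alpha I and v^13 = (-1)^beta I must agree, so alpha and beta have equal parity.
Counting: 4 odd alphas x 6 odd betas + 4 even alphas x 6 even betas = 24 + 24 = 48.
That is 48 components of irreducible characters, and with the reducible (abelian) component the total is 49.

49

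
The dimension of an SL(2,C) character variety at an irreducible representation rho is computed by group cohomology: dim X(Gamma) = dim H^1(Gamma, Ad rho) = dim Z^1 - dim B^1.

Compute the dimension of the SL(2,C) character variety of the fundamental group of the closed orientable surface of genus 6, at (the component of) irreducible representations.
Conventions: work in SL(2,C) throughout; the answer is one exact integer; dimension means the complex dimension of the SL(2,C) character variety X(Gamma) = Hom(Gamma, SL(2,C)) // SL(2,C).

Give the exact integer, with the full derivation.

The genus-6 surface group: 2g = 12 generators, one relator prod [a_i, b_i].
A cocycle assigns one sl_2 vector per generator subject to the relator condition d_2(z) = 0: dim of the unconstrained space is 3*2g = 36.
H^2 = coker(d_2) is dual to H^0 = 0 at irreducible rho (Poincare duality), so d_2 is onto: dim Z^1 = 33.
dim B^1 = 3 (coboundaries, injective at irreducible rho).
Hence dim X = 33 - 3 = 30.

30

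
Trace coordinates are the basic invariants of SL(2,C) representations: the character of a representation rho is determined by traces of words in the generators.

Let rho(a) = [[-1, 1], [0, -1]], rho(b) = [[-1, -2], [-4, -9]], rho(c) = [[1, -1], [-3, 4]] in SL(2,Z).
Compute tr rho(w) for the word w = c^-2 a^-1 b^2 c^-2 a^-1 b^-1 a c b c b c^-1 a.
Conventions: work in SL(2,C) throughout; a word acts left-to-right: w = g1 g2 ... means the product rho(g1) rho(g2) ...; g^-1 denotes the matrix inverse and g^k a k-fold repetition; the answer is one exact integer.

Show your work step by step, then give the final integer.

rho(c^-1) = [[4, 1], [3, 1]]
... * rho(c^-1) = [[4, 1], [3, 1]]  ->  [[19, 5], [15, 4]]
... * rho(a^-1) = [[-1, -1], [0, -1]]  ->  [[-19, -24], [-15, -19]]
... * rho(b) = [[-1, -2], [-4, -9]]  ->  [[115, 254], [91, 201]]
... * rho(b) = [[-1, -2], [-4, -9]]  ->  [[-1131, -2516], [-895, -1991]]
... * rho(c^-1) = [[4, 1], [3, 1]]  ->  [[-12072, -3647], [-9553, -2886]]
... * rho(c^-1) = [[4, 1], [3, 1]]  ->  [[-59229, -15719], [-46870, -12439]]
... * rho(a^-1) = [[-1, -1], [0, -1]]  ->  [[59229, 74948], [46870, 59309]]
... * rho(b^-1) = [[-9, 2], [4, -1]]  ->  [[-233269, 43510], [-184594, 34431]]
... * rho(a) = [[-1, 1], [0, -1]]  ->  [[233269, -276779], [184594, -219025]]
... * rho(c) = [[1, -1], [-3, 4]]  ->  [[1063606, -1340385], [841669, -1060694]]
... * rho(b) = [[-1, -2], [-4, -9]]  ->  [[4297934, 9936253], [3401107, 7862908]]
... * rho(c) = [[1, -1], [-3, 4]]  ->  [[-25510825, 35447078], [-20187617, 28050525]]
... * rho(b) = [[-1, -2], [-4, -9]]  ->  [[-116277487, -268002052], [-92014483, -212079491]]
... * rho(c^-1) = [[4, 1], [3, 1]]  ->  [[-1269116104, -384279539], [-1004296405, -304093974]]
... * rho(a) = [[-1, 1], [0, -1]]  ->  [[1269116104, -884836565], [1004296405, -700202431]]
tr = 1269116104 + -700202431 = 568913673

568913673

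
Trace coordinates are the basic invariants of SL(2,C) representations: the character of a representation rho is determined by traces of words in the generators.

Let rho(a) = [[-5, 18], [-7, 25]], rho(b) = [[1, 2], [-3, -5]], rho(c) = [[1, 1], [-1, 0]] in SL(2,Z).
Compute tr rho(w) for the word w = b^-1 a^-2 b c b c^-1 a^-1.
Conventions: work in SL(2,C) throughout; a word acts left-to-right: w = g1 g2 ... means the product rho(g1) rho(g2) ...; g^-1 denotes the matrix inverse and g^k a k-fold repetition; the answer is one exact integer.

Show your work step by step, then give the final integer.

rho(b^-1) = [[-5, -2], [3, 1]]
... * rho(a^-1) = [[25, -18], [7, -5]]  ->  [[-139, 100], [82, -59]]
... * rho(a^-1) = [[25, -18], [7, -5]]  ->  [[-2775, 2002], [1637, -1181]]
... * rho(b) = [[1, 2], [-3, -5]]  ->  [[-8781, -15560], [5180, 9179]]
... * rho(c) = [[1, 1], [-1, 0]]  ->  [[6779, -8781], [-3999, 5180]]
... * rho(b) = [[1, 2], [-3, -5]]  ->  [[33122, 57463], [-19539, -33898]]
... * rho(c^-1) = [[0, -1], [1, 1]]  ->  [[57463, 24341], [-33898, -14359]]
... * rho(a^-1) = [[25, -18], [7, -5]]  ->  [[1606962, -1156039], [-947963, 681959]]
tr = 1606962 + 681959 = 2288921

2288921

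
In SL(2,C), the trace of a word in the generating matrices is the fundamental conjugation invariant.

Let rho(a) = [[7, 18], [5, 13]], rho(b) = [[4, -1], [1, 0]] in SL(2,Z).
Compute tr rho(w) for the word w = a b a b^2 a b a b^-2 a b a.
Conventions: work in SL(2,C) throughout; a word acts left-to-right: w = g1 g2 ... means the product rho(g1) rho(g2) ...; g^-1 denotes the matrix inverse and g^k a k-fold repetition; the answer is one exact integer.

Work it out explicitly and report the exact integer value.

rho(a) = [[7, 18], [5, 13]]
... * rho(b) = [[4, -1], [1, 0]]  ->  [[46, -7], [33, -5]]
... * rho(a) = [[7, 18], [5, 13]]  ->  [[287, 737], [206, 529]]
... * rho(b) = [[4, -1], [1, 0]]  ->  [[1885, -287], [1353, -206]]
... * rho(b) = [[4, -1], [1, 0]]  ->  [[7253, -1885], [5206, -1353]]
... * rho(a) = [[7, 18], [5, 13]]  ->  [[41346, 106049], [29677, 76119]]
... * rho(b) = [[4, -1], [1, 0]]  ->  [[271433, -41346], [194827, -29677]]
... * rho(a) = [[7, 18], [5, 13]]  ->  [[1693301, 4348296], [1215404, 3121085]]
... * rho(b^-1) = [[0, 1], [-1, 4]]  ->  [[-4348296, 19086485], [-3121085, 13699744]]
... * rho(b^-1) = [[0, 1], [-1, 4]]  ->  [[-19086485, 71997644], [-13699744, 51677891]]
... * rho(a) = [[7, 18], [5, 13]]  ->  [[226382825, 592412642], [162491247, 425217191]]
... * rho(b) = [[4, -1], [1, 0]]  ->  [[1497943942, -226382825], [1075182179, -162491247]]
... * rho(a) = [[7, 18], [5, 13]]  ->  [[9353693469, 24020014231], [6713819018, 17240893011]]
tr = 9353693469 + 17240893011 = 26594586480

26594586480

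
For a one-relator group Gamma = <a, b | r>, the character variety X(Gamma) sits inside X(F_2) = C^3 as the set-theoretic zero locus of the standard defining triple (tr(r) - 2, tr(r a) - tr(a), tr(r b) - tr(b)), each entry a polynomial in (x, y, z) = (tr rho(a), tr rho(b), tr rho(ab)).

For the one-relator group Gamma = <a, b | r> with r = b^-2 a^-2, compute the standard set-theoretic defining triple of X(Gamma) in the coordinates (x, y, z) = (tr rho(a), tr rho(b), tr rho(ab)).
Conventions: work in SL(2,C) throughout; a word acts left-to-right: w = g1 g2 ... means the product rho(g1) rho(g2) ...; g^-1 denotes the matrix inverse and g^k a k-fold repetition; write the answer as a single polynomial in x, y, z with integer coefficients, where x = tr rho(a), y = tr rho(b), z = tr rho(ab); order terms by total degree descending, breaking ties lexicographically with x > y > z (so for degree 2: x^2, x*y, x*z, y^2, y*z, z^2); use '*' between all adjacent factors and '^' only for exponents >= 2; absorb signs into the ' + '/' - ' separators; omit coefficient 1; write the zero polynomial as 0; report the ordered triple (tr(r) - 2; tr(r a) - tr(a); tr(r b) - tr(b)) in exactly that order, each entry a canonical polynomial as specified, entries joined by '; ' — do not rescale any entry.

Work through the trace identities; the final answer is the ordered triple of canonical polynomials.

trace(a^-1) = trace(a) = x
trace(a^-2) = trace(a^-1)*trace(a) - trace(1) = x^2 - 2
trace(a^-1 b) = trace(b)*trace(a) - trace(b a) = x*y - z
trace(a^-2 b) = trace(a^-1 b)*trace(a) - trace(a^-1 b a) = x^2*y - x*z - y
trace(a^-2 b^-1) = trace(a^-2)*trace(b) - trace(a^-2 b) = x*z - y
trace(b^-2 a^-2) = trace(a^-2 b^-1)*trace(b) - trace(a^-2) = x*y*z - x^2 - y^2 + 2
trace(b^-2 a^-1) = trace(a^-1 b^-1)*trace(b) - trace(a^-1)   [inverse elimination on b] = y*z - x
assemble the triple (trace(r) - 2; trace(r a) - x; trace(r b) - y)

x*y*z - x^2 - y^2; y*z - 2*x; x*z - 2*y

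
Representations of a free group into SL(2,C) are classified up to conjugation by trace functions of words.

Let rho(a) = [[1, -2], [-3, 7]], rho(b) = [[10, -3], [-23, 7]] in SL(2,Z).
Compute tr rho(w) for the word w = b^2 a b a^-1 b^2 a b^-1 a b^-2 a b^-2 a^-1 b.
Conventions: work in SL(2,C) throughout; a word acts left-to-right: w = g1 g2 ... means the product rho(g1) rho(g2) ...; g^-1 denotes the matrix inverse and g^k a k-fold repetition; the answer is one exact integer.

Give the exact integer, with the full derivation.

rho(b) = [[10, -3], [-23, 7]]
... * rho(b) = [[10, -3], [-23, 7]]  ->  [[169, -51], [-391, 118]]
... * rho(a) = [[1, -2], [-3, 7]]  ->  [[322, -695], [-745, 1608]]
... * rho(b) = [[10, -3], [-23, 7]]  ->  [[19205, -5831], [-44434, 13491]]
... * rho(a^-1) = [[7, 2], [3, 1]]  ->  [[116942, 32579], [-270565, -75377]]
... * rho(b) = [[10, -3], [-23, 7]]  ->  [[420103, -122773], [-971979, 284056]]
... * rho(b) = [[10, -3], [-23, 7]]  ->  [[7024809, -2119720], [-16253078, 4904329]]
... * rho(a) = [[1, -2], [-3, 7]]  ->  [[13383969, -28887658], [-30966065, 66836459]]
... * rho(b^-1) = [[7, 3], [23, 10]]  ->  [[-570728351, -248724673], [1320476102, 575466395]]
... * rho(a) = [[1, -2], [-3, 7]]  ->  [[175445668, -599616009], [-405923083, 1387312561]]
... * rho(b^-1) = [[7, 3], [23, 10]]  ->  [[-12563048531, -5469823086], [29066727322, 12655356361]]
... * rho(b^-1) = [[7, 3], [23, 10]]  ->  [[-213747270695, -92387376453], [494540287557, 213753745576]]
... * rho(a) = [[1, -2], [-3, 7]]  ->  [[63414858664, -219217093781], [-146720949171, 507195643918]]
... * rho(b^-1) = [[7, 3], [23, 10]]  ->  [[-4598089146315, -2001926361818], [10638453165917, 4631793591667]]
... * rho(b^-1) = [[7, 3], [23, 10]]  ->  [[-78230930346019, -33813531057125], [181000424769760, 78233295414421]]
... * rho(a^-1) = [[7, 2], [3, 1]]  ->  [[-649057105593508, -190275391749163], [1501702859631583, 440234144953941]]
... * rho(b) = [[10, -3], [-23, 7]]  ->  [[-2114237045704331, 615243574536383], [4891643262375187, -1423469564217162]]
tr = -2114237045704331 + -1423469564217162 = -3537706609921493

-3537706609921493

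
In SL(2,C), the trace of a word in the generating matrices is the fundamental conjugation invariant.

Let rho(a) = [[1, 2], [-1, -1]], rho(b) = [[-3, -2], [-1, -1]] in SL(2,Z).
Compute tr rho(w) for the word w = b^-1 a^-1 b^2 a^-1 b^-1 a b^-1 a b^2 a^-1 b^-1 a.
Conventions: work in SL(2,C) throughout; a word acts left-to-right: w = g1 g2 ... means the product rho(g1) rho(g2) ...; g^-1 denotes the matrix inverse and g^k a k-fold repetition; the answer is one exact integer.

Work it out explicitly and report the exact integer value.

-16382

rho(b^-1) = [[-1, 2], [1, -3]]
... * rho(a^-1) = [[-1, -2], [1, 1]]  ->  [[3, 4], [-4, -5]]
... * rho(b) = [[-3, -2], [-1, -1]]  ->  [[-13, -10], [17, 13]]
... * rho(b) = [[-3, -2], [-1, -1]]  ->  [[49, 36], [-64, -47]]
... * rho(a^-1) = [[-1, -2], [1, 1]]  ->  [[-13, -62], [17, 81]]
... * rho(b^-1) = [[-1, 2], [1, -3]]  ->  [[-49, 160], [64, -209]]
... * rho(a) = [[1, 2], [-1, -1]]  ->  [[-209, -258], [273, 337]]
... * rho(b^-1) = [[-1, 2], [1, -3]]  ->  [[-49, 356], [64, -465]]
... * rho(a) = [[1, 2], [-1, -1]]  ->  [[-405, -454], [529, 593]]
... * rho(b) = [[-3, -2], [-1, -1]]  ->  [[1669, 1264], [-2180, -1651]]
... * rho(b) = [[-3, -2], [-1, -1]]  ->  [[-6271, -4602], [8191, 6011]]
... * rho(a^-1) = [[-1, -2], [1, 1]]  ->  [[1669, 7940], [-2180, -10371]]
... * rho(b^-1) = [[-1, 2], [1, -3]]  ->  [[6271, -20482], [-8191, 26753]]
... * rho(a) = [[1, 2], [-1, -1]]  ->  [[26753, 33024], [-34944, -43135]]
tr = 26753 + -43135 = -16382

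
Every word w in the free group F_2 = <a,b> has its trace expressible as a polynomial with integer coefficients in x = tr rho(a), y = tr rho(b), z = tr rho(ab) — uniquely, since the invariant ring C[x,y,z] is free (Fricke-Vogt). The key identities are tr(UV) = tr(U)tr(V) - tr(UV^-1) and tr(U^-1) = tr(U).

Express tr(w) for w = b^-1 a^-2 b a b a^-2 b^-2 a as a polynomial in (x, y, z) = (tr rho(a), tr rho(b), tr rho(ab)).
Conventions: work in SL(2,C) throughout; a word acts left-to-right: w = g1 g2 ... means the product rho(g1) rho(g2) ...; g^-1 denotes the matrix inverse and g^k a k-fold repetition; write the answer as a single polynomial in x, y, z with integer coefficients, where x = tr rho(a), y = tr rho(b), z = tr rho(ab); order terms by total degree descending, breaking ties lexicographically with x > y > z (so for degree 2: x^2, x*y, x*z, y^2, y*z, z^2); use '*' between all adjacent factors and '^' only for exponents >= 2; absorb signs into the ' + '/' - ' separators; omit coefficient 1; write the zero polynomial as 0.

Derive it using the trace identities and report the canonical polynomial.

x^4*y^3*z^2 - 2*x^5*y^2*z - x^3*y^4*z - 2*x^3*y^2*z^3 + x^6*y + x^4*y^3 + 2*x^4*y*z^2 + x^2*y^3*z^2 + x^2*y*z^4 + 6*x^3*y^2*z - 6*x^4*y - 2*x^2*y^3 - 7*x^2*y*z^2 + x^3*z + x*y^2*z + x*z^3 + 8*x^2*y - 3*x*z - y

tr(b a^-1) = tr(b) tr(a) - tr(b a) = x*y - z
tr(b a b) = tr(b) tr(a b) - tr(a) = y*z - x
tr(a b a b) = tr(a b) tr(a b) - tr(1)   [split at repeated a] = z^2 - 2
tr(a b a) = tr(a) tr(b a) - tr(b) = x*z - y
tr(b a b a b) = tr(b) tr(a b a b) - tr(a b a) = y*z^2 - x*z - y
tr(b a b a b a) = tr(a b a b) tr(a b) - tr(b a)   [split at repeated a] = z^3 - 3*z
tr(a b a b a^-1 b) = tr(b a b a b) tr(a) - tr(b a b a b a) = x*y*z^2 - x^2*z - z^3 - x*y + 3*z
tr(a^-1 b^-1 a b a b) = tr(a b a b a^-1) tr(b) - tr(a b a b a^-1 b) = -x*y*z^2 + x^2*z + y^2*z + z^3 - 3*z
tr(b a b a^-2 b^-1 a) = tr(a^-1 b^-1 a b a b) tr(a) - tr(a^-1 b^-1 a b a b a) = -x^2*y*z^2 + x^3*z + x*y^2*z + x*z^3 - 4*x*z + y
tr(a^-1 b a b a^-2 b^-1) = tr(b a b a^-2 b^-1) tr(a) - tr(b a b a^-2 b^-1 a) = x^2*y*z^2 - x^3*z - x*y^2*z - x*z^3 + x^2*y + 3*x*z - y
tr(b a b^2) = tr(b) tr(a b^2) - tr(a b) = y^2*z - x*y - z
tr(b a^-1 b a b) = tr(b a b^2) tr(a) - tr(b a b^2 a) = x*y^2*z - x^2*y - y*z^2 + y
tr(a^2) = tr(a) tr(a) - tr(1) = x^2 - 2
tr(a b^2 a) = tr(b) tr(a^2 b) - tr(a^2) = x*y*z - x^2 - y^2 + 2
tr(b a b^2 a b) = tr(b) tr(a b^2 a b) - tr(a b^2 a) = y^2*z^2 - 2*x*y*z + x^2 - 2
tr(a b a b a) = tr(a) tr(b a b a) - tr(b a b) = x*z^2 - y*z - x
tr(b a b^2 a b a) = tr(b) tr(a b a b a b) - tr(a b a b a) = y*z^3 - x*z^2 - 2*y*z + x
tr(b a b a^-1 b a b) = tr(b a b^2 a b) tr(a) - tr(b a b^2 a b a) = x*y^2*z^2 - 2*x^2*y*z - y*z^3 + x^3 + x*z^2 + 2*y*z - 3*x
tr(b a b a b a b a) = tr(a b) tr(a b a b a b) - tr(a^-1 b^-1 a^-1 b^-1)   [split at repeated a] = z^4 - 4*z^2 + 2
tr(b a b a^-1 b a b a) = tr(b a b a b a b) tr(a) - tr(b a b a b a b a) = x*y*z^3 - x^2*z^2 - z^4 - 2*x*y*z + x^2 + 4*z^2 - 2
tr(a b a^-1 b a b a^-1 b) = tr(b a b a^-1 b a b) tr(a) - tr(b a b a^-1 b a b a) = x^2*y^2*z^2 - 2*x^3*y*z - 2*x*y*z^3 + x^4 + 2*x^2*z^2 + z^4 + 4*x*y*z - 4*x^2 - 4*z^2 + 2
tr(b^-1 a b a^-1 b a b a^-1) = tr(a b a^-1 b a b a^-1) tr(b) - tr(a b a^-1 b a b a^-1 b) = -x^2*y^2*z^2 + 2*x^3*y*z + x*y^3*z + 2*x*y*z^3 - x^4 - x^2*y^2 - 2*x^2*z^2 - y^2*z^2 - z^4 - 4*x*y*z + 4*x^2 + y^2 + 4*z^2 - 2
tr(a b a^-1 b a) = tr(b a^2 b) tr(a) - tr(b a^2 b a) = x^2*y*z - x^3 - x*y^2 - x*z^2 + y*z + 3*x
tr(a^-1 b a b a^-2 b^-1 a b) = tr(b^-1 a b a^-1 b a b a^-1) tr(a) - tr(b^-1 a b a^-1 b a b) = -x^3*y^2*z^2 + 2*x^4*y*z + x^2*y^3*z + 2*x^2*y*z^3 - x^5 - x^3*y^2 - 2*x^3*z^2 - x*y^2*z^2 - x*z^4 - 5*x^2*y*z + 5*x^3 + 2*x*y^2 + 5*x*z^2 - y*z - 5*x
tr(a b^2 a b a) = tr(a) tr(b^2 a b a) - tr(b^2 a b) = x*y*z^2 - x^2*z - y^2*z + z
tr(b^-1 a b^2 a b a) = tr(a b^2 a b a) tr(b) - tr(a b^2 a b a b) = x*y^2*z^2 - x^2*y*z - y^3*z - y*z^3 + x*z^2 + 3*y*z - x
tr(a^-1 b^-1 a b^2 a b) = tr(b^-1 a b^2 a b) tr(a) - tr(b^-1 a b^2 a b a) = -x*y^2*z^2 + 2*x^2*y*z + y^3*z + y*z^3 - x^3 - x*y^2 - x*z^2 - 3*y*z + 3*x
tr(b a b a^-2 b^-1 a b) = tr(a^-1 b^-1 a b^2 a b) tr(a) - tr(a^-1 b^-1 a b^2 a b a) = -x^2*y^2*z^2 + 2*x^3*y*z + x*y^3*z + x*y*z^3 - x^4 - x^2*y^2 - x^2*z^2 - 4*x*y*z + 4*x^2 + y^2 - 2
tr(a^-2 b a b a^-2 b^-1 a b) = tr(a^-1 b a b a^-2 b^-1 a b) tr(a) - tr(a^-1 b a b a^-2 b^-1 a b a) = -x^4*y^2*z^2 + 2*x^5*y*z + x^3*y^3*z + 2*x^3*y*z^3 - x^6 - x^4*y^2 - 2*x^4*z^2 - x^2*z^4 - 7*x^3*y*z - x*y^3*z - x*y*z^3 + 6*x^4 + 3*x^2*y^2 + 6*x^2*z^2 + 3*x*y*z - 9*x^2 - y^2 + 2
tr(a b^-1 a^-2 b a b a^-2 b^-1) = tr(a^-2 b a b a^-2 b^-1 a) tr(b) - tr(a^-2 b a b a^-2 b^-1 a b) = x^4*y^2*z^2 - 2*x^5*y*z - x^3*y^3*z - 2*x^3*y*z^3 + x^6 + x^4*y^2 + 2*x^4*z^2 + x^2*y^2*z^2 + x^2*z^4 + 6*x^3*y*z - 6*x^4 - 2*x^2*y^2 - 6*x^2*z^2 + 9*x^2 - 2
tr(a^-1 b a b) = tr(b a b) tr(a) - tr(b a b a) = x*y*z - x^2 - z^2 + 2
tr(a^-2 b a b) = tr(a^-1 b a b) tr(a) - tr(a^-1 b a b a) = x^2*y*z - x^3 - x*z^2 - y*z + 3*x
tr(a^-2 b a b a^-1) = tr(a^-2 b a b) tr(a) - tr(a^-2 b a b a) = x^3*y*z - x^4 - x^2*z^2 - 2*x*y*z + 4*x^2 + z^2 - 2
tr(b a b a^-1 b) = tr(b^2 a b) tr(a) - tr(b^2 a b a) = x*y^2*z - x^2*y - y*z^2 + y
tr(a^-1 b a b a^-1 b) = tr(b a b a^-1 b) tr(a) - tr(b a b a^-1 b a) = x^2*y^2*z - x^3*y - 2*x*y*z^2 + x^2*z + z^3 + 2*x*y - 3*z
tr(a^-2 b a b a^-1 b) = tr(a^-1 b a b a^-1 b) tr(a) - tr(a^-1 b a b a^-1 b a) = x^3*y^2*z - x^4*y - 2*x^2*y*z^2 + x^3*z - x*y^2*z + x*z^3 + 3*x^2*y + y*z^2 - 3*x*z - y
tr(b^-1 a^-2 b a b a^-1) = tr(a^-2 b a b a^-1) tr(b) - tr(a^-2 b a b a^-1 b) = x^2*y*z^2 - x^3*z - x*y^2*z - x*z^3 + x^2*y + 3*x*z - y
tr(b^-1 a^-2 b a b a^-2 b^-2 a) = tr(a b^-1 a^-2 b a b a^-2 b^-1) tr(b) - tr(a b^-1 a^-2 b a b a^-2) = x^4*y^3*z^2 - 2*x^5*y^2*z - x^3*y^4*z - 2*x^3*y^2*z^3 + x^6*y + x^4*y^3 + 2*x^4*y*z^2 + x^2*y^3*z^2 + x^2*y*z^4 + 6*x^3*y^2*z - 6*x^4*y - 2*x^2*y^3 - 7*x^2*y*z^2 + x^3*z + x*y^2*z + x*z^3 + 8*x^2*y - 3*x*z - y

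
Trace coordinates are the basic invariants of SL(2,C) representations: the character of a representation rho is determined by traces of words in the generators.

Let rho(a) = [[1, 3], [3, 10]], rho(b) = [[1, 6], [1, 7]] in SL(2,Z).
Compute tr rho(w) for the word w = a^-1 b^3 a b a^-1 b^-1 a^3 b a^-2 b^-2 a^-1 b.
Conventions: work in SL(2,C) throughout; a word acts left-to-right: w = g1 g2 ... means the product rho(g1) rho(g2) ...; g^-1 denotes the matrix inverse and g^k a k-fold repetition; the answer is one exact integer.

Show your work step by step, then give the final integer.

72827696228672

rho(a^-1) = [[10, -3], [-3, 1]]
... * rho(b) = [[1, 6], [1, 7]]  ->  [[7, 39], [-2, -11]]
... * rho(b) = [[1, 6], [1, 7]]  ->  [[46, 315], [-13, -89]]
... * rho(b) = [[1, 6], [1, 7]]  ->  [[361, 2481], [-102, -701]]
... * rho(a) = [[1, 3], [3, 10]]  ->  [[7804, 25893], [-2205, -7316]]
... * rho(b) = [[1, 6], [1, 7]]  ->  [[33697, 228075], [-9521, -64442]]
... * rho(a^-1) = [[10, -3], [-3, 1]]  ->  [[-347255, 126984], [98116, -35879]]
... * rho(b^-1) = [[7, -6], [-1, 1]]  ->  [[-2557769, 2210514], [722691, -624575]]
... * rho(a) = [[1, 3], [3, 10]]  ->  [[4073773, 14431833], [-1151034, -4077677]]
... * rho(a) = [[1, 3], [3, 10]]  ->  [[47369272, 156539649], [-13384065, -44229872]]
... * rho(a) = [[1, 3], [3, 10]]  ->  [[516988219, 1707504306], [-146073681, -482450915]]
... * rho(b) = [[1, 6], [1, 7]]  ->  [[2224492525, 15054459456], [-628524596, -4253598491]]
... * rho(a^-1) = [[10, -3], [-3, 1]]  ->  [[-22918453118, 8380981881], [6475549513, -2368024703]]
... * rho(a^-1) = [[10, -3], [-3, 1]]  ->  [[-254327476823, 77136341235], [71859569239, -21794673242]]
... * rho(b^-1) = [[7, -6], [-1, 1]]  ->  [[-1857428678996, 1603101202173], [524811657915, -452952088676]]
... * rho(b^-1) = [[7, -6], [-1, 1]]  ->  [[-14605101955145, 12747673276149], [4126633694081, -3601822036166]]
... * rho(a^-1) = [[10, -3], [-3, 1]]  ->  [[-184294039379897, 56562979141584], [52071803049308, -15981723118409]]
... * rho(b) = [[1, 6], [1, 7]]  ->  [[-127731060238313, -709823382288294], [36090079930899, 200558756466985]]
tr = -127731060238313 + 200558756466985 = 72827696228672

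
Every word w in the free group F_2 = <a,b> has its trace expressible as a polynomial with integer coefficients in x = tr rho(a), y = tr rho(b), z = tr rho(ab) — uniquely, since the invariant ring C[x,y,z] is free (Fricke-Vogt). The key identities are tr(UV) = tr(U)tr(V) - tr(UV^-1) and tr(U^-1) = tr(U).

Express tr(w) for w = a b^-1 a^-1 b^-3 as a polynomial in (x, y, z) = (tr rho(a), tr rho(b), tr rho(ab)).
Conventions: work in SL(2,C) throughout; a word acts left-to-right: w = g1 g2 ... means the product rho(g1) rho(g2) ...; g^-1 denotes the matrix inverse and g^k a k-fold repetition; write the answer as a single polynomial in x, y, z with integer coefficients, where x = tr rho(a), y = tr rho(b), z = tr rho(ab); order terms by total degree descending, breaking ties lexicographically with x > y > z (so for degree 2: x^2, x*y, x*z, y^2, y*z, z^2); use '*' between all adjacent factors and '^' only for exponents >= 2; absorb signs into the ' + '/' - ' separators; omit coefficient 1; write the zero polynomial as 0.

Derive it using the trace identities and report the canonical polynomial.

x*y^3*z - x^2*y^2 - y^2*z^2 - x*y*z + x^2 + y^2 + z^2 - 2

next, trace(a b^-1) = trace(a)*trace(b) - trace(a b)  (eliminate b^-1) = x*y - z
trace(b^-1 a b^-1) = trace(a b^-1)*trace(b) - trace(a)  (eliminate b^-1) = x*y^2 - y*z - x
trace(a^2) = trace(a)*trace(a) - trace(1)  (reduce the a square) = x^2 - 2
trace(a^2 b) = trace(a)*trace(b a) - trace(b)  (reduce the a square) = x*z - y
trace(a b^-1 a) = trace(a^2)*trace(b) - trace(a^2 b)  (eliminate b^-1) = x^2*y - x*z - y
next, trace(a b a b) = trace(a b)*trace(a b) - trace(1)  (split on a) = z^2 - 2
and trace(a b^-1 a b) = trace(a b a)*trace(b) - trace(a b a b)  (eliminate b^-1) = x*y*z - y^2 - z^2 + 2
and trace(b^-1 a b^-1 a) = trace(a b^-1 a)*trace(b) - trace(a b^-1 a b)  (eliminate b^-1) = x^2*y^2 - 2*x*y*z + z^2 - 2
and trace(b^-1 a b^-1 a^-1) = trace(b^-1 a b^-1)*trace(a) - trace(b^-1 a b^-1 a)  (eliminate a^-1) = x*y*z - x^2 - z^2 + 2
and trace(a b^-1 a^-1 b^-2) = trace(b^-1 a b^-1 a^-1)*trace(b) - trace(b^-1 a b^-1 a^-1 b)  (eliminate b^-1) = x*y^2*z - x^2*y - y*z^2 + y
next, trace(a b^-1 a^-1 b^-3) = trace(a b^-1 a^-1 b^-2)*trace(b) - trace(a b^-1 a^-1 b^-1)  (eliminate b^-1) = x*y^3*z - x^2*y^2 - y^2*z^2 - x*y*z + x^2 + y^2 + z^2 - 2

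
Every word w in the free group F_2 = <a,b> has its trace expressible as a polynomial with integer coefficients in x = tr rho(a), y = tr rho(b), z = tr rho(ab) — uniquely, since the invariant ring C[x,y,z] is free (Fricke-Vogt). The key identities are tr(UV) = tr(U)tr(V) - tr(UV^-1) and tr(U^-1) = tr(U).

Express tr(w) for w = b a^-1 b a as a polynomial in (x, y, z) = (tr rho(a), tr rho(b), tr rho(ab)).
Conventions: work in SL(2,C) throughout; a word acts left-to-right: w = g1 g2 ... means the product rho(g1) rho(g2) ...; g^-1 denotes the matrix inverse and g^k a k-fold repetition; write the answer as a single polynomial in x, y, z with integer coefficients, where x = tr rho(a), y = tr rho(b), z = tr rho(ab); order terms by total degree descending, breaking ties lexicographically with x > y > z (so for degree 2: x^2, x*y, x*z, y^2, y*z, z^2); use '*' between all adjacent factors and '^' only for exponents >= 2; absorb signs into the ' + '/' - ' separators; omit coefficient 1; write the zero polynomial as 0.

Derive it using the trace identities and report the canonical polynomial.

and trace(b a b) = trace(b) * trace(a b) - trace(a)  (reduce the b square) = y*z - x
and trace(b a b a) = trace(b a) * trace(b a) - trace(1)  (split on b) = z^2 - 2
trace(b a^-1 b a) = trace(b a b) * trace(a) - trace(b a b a)  (eliminate a^-1) = x*y*z - x^2 - z^2 + 2

x*y*z - x^2 - z^2 + 2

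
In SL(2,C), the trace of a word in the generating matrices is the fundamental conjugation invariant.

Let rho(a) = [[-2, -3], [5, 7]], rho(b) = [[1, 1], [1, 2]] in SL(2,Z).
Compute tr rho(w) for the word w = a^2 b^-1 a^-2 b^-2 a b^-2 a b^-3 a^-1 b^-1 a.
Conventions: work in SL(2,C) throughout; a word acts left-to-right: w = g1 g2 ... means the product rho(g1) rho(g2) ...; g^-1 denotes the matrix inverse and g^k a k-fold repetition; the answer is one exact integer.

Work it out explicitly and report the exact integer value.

-820813

rho(a) = [[-2, -3], [5, 7]]
... * rho(a) = [[-2, -3], [5, 7]]  ->  [[-11, -15], [25, 34]]
... * rho(b^-1) = [[2, -1], [-1, 1]]  ->  [[-7, -4], [16, 9]]
... * rho(a^-1) = [[7, 3], [-5, -2]]  ->  [[-29, -13], [67, 30]]
... * rho(a^-1) = [[7, 3], [-5, -2]]  ->  [[-138, -61], [319, 141]]
... * rho(b^-1) = [[2, -1], [-1, 1]]  ->  [[-215, 77], [497, -178]]
... * rho(b^-1) = [[2, -1], [-1, 1]]  ->  [[-507, 292], [1172, -675]]
... * rho(a) = [[-2, -3], [5, 7]]  ->  [[2474, 3565], [-5719, -8241]]
... * rho(b^-1) = [[2, -1], [-1, 1]]  ->  [[1383, 1091], [-3197, -2522]]
... * rho(b^-1) = [[2, -1], [-1, 1]]  ->  [[1675, -292], [-3872, 675]]
... * rho(a) = [[-2, -3], [5, 7]]  ->  [[-4810, -7069], [11119, 16341]]
... * rho(b^-1) = [[2, -1], [-1, 1]]  ->  [[-2551, -2259], [5897, 5222]]
... * rho(b^-1) = [[2, -1], [-1, 1]]  ->  [[-2843, 292], [6572, -675]]
... * rho(b^-1) = [[2, -1], [-1, 1]]  ->  [[-5978, 3135], [13819, -7247]]
... * rho(a^-1) = [[7, 3], [-5, -2]]  ->  [[-57521, -24204], [132968, 55951]]
... * rho(b^-1) = [[2, -1], [-1, 1]]  ->  [[-90838, 33317], [209985, -77017]]
... * rho(a) = [[-2, -3], [5, 7]]  ->  [[348261, 505733], [-805055, -1169074]]
tr = 348261 + -1169074 = -820813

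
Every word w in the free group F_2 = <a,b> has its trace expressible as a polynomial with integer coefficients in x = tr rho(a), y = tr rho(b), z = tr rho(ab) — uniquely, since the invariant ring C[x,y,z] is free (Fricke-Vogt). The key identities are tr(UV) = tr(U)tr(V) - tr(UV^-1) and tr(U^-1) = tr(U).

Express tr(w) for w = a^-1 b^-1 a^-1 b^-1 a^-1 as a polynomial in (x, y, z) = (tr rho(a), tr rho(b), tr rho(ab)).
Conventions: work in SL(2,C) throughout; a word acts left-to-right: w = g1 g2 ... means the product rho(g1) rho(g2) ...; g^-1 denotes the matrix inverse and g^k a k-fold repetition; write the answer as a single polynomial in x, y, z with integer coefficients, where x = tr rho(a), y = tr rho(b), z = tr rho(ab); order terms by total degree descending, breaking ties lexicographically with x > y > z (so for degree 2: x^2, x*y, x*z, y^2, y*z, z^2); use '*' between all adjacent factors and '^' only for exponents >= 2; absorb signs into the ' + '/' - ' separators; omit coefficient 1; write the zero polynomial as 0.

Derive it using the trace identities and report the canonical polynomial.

x*z^2 - y*z - x

next, trace(b^-1) = trace(b) = y
trace(b^-1 a) = trace(a) trace(b) - trace(a b) = x*y - z
trace(b^-1 a^-1) = trace(b^-1) trace(a) - trace(b^-1 a) = z
trace(a^-2 b^-1) = trace(b^-1 a^-1) trace(a) - trace(b^-1) = x*z - y
and trace(a^-1 b^-1 a^-2) = trace(a^-2 b^-1) trace(a) - trace(a^-2 b^-1 a) = x^2*z - x*y - z
and trace(a b a b) = trace(a b) trace(a b) - trace(1)   [split at repeated a] = z^2 - 2
trace(b a b^-1 a) = trace(a b a) trace(b) - trace(a b a b) = x*y*z - y^2 - z^2 + 2
next, trace(b^-1 a^-1 b a) = trace(b a b^-1) trace(a) - trace(b a b^-1 a) = -x*y*z + x^2 + y^2 + z^2 - 2
trace(b a^-1 b^-1 a^-1) = trace(b^-1 a^-1 b) trace(a) - trace(b^-1 a^-1 b a) = x*y*z - y^2 - z^2 + 2
trace(a^-1 b^-1 a^-2 b) = trace(b a^-1 b^-1 a^-1) trace(a) - trace(b a^-1 b^-1) = x^2*y*z - x*y^2 - x*z^2 + x
next, trace(a^-1 b^-1 a^-1 b^-1 a^-1) = trace(a^-1 b^-1 a^-2) trace(b) - trace(a^-1 b^-1 a^-2 b) = x*z^2 - y*z - x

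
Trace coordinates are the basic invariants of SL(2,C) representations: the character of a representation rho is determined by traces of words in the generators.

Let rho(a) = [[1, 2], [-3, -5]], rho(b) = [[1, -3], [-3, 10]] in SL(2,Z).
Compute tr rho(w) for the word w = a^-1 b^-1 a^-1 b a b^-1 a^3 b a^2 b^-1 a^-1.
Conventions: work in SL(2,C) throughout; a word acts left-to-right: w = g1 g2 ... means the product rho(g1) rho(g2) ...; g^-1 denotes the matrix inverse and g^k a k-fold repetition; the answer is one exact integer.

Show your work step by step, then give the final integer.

497616824

rho(a^-1) = [[-5, -2], [3, 1]]
... * rho(b^-1) = [[10, 3], [3, 1]]  ->  [[-56, -17], [33, 10]]
... * rho(a^-1) = [[-5, -2], [3, 1]]  ->  [[229, 95], [-135, -56]]
... * rho(b) = [[1, -3], [-3, 10]]  ->  [[-56, 263], [33, -155]]
... * rho(a) = [[1, 2], [-3, -5]]  ->  [[-845, -1427], [498, 841]]
... * rho(b^-1) = [[10, 3], [3, 1]]  ->  [[-12731, -3962], [7503, 2335]]
... * rho(a) = [[1, 2], [-3, -5]]  ->  [[-845, -5652], [498, 3331]]
... * rho(a) = [[1, 2], [-3, -5]]  ->  [[16111, 26570], [-9495, -15659]]
... * rho(a) = [[1, 2], [-3, -5]]  ->  [[-63599, -100628], [37482, 59305]]
... * rho(b) = [[1, -3], [-3, 10]]  ->  [[238285, -815483], [-140433, 480604]]
... * rho(a) = [[1, 2], [-3, -5]]  ->  [[2684734, 4553985], [-1582245, -2683886]]
... * rho(a) = [[1, 2], [-3, -5]]  ->  [[-10977221, -17400457], [6469413, 10254940]]
... * rho(b^-1) = [[10, 3], [3, 1]]  ->  [[-161973581, -50332120], [95458950, 29663179]]
... * rho(a^-1) = [[-5, -2], [3, 1]]  ->  [[658871545, 273615042], [-388305213, -161254721]]
tr = 658871545 + -161254721 = 497616824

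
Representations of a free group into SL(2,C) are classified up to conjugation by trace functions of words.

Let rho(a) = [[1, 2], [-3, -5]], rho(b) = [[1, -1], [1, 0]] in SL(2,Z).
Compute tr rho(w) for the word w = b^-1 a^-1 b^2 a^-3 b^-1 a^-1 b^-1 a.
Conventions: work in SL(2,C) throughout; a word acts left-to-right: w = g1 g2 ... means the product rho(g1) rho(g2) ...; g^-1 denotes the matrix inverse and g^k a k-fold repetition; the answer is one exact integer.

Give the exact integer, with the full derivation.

40894

rho(b^-1) = [[0, 1], [-1, 1]]
... * rho(a^-1) = [[-5, -2], [3, 1]]  ->  [[3, 1], [8, 3]]
... * rho(b) = [[1, -1], [1, 0]]  ->  [[4, -3], [11, -8]]
... * rho(b) = [[1, -1], [1, 0]]  ->  [[1, -4], [3, -11]]
... * rho(a^-1) = [[-5, -2], [3, 1]]  ->  [[-17, -6], [-48, -17]]
... * rho(a^-1) = [[-5, -2], [3, 1]]  ->  [[67, 28], [189, 79]]
... * rho(a^-1) = [[-5, -2], [3, 1]]  ->  [[-251, -106], [-708, -299]]
... * rho(b^-1) = [[0, 1], [-1, 1]]  ->  [[106, -357], [299, -1007]]
... * rho(a^-1) = [[-5, -2], [3, 1]]  ->  [[-1601, -569], [-4516, -1605]]
... * rho(b^-1) = [[0, 1], [-1, 1]]  ->  [[569, -2170], [1605, -6121]]
... * rho(a) = [[1, 2], [-3, -5]]  ->  [[7079, 11988], [19968, 33815]]
tr = 7079 + 33815 = 40894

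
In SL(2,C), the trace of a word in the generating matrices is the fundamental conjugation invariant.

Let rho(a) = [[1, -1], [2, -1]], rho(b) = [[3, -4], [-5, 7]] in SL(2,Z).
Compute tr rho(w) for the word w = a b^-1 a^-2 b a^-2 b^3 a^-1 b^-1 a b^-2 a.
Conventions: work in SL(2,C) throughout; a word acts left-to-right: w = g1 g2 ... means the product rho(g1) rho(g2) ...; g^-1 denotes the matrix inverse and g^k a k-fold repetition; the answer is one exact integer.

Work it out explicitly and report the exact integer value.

rho(a) = [[1, -1], [2, -1]]
... * rho(b^-1) = [[7, 4], [5, 3]]  ->  [[2, 1], [9, 5]]
... * rho(a^-1) = [[-1, 1], [-2, 1]]  ->  [[-4, 3], [-19, 14]]
... * rho(a^-1) = [[-1, 1], [-2, 1]]  ->  [[-2, -1], [-9, -5]]
... * rho(b) = [[3, -4], [-5, 7]]  ->  [[-1, 1], [-2, 1]]
... * rho(a^-1) = [[-1, 1], [-2, 1]]  ->  [[-1, 0], [0, -1]]
... * rho(a^-1) = [[-1, 1], [-2, 1]]  ->  [[1, -1], [2, -1]]
... * rho(b) = [[3, -4], [-5, 7]]  ->  [[8, -11], [11, -15]]
... * rho(b) = [[3, -4], [-5, 7]]  ->  [[79, -109], [108, -149]]
... * rho(b) = [[3, -4], [-5, 7]]  ->  [[782, -1079], [1069, -1475]]
... * rho(a^-1) = [[-1, 1], [-2, 1]]  ->  [[1376, -297], [1881, -406]]
... * rho(b^-1) = [[7, 4], [5, 3]]  ->  [[8147, 4613], [11137, 6306]]
... * rho(a) = [[1, -1], [2, -1]]  ->  [[17373, -12760], [23749, -17443]]
... * rho(b^-1) = [[7, 4], [5, 3]]  ->  [[57811, 31212], [79028, 42667]]
... * rho(b^-1) = [[7, 4], [5, 3]]  ->  [[560737, 324880], [766531, 444113]]
... * rho(a) = [[1, -1], [2, -1]]  ->  [[1210497, -885617], [1654757, -1210644]]
tr = 1210497 + -1210644 = -147

-147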